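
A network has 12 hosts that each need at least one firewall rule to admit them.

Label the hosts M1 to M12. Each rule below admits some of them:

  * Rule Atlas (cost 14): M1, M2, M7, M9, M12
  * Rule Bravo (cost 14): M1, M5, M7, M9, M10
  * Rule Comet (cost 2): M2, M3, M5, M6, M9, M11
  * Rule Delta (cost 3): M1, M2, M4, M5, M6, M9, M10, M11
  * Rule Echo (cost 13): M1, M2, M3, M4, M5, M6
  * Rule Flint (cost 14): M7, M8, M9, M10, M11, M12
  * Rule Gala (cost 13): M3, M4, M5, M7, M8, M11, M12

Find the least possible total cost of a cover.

16

Delta, Gala together cover every host (Delta ∪ Gala = {M1, M2, M3, M4, M5, M6, M7, M8, M9, M10, M11, M12}); total cost 3 + 13 = 16.
The greedy pick Comet, Delta, Gala costs 18; no covering selection beats 16.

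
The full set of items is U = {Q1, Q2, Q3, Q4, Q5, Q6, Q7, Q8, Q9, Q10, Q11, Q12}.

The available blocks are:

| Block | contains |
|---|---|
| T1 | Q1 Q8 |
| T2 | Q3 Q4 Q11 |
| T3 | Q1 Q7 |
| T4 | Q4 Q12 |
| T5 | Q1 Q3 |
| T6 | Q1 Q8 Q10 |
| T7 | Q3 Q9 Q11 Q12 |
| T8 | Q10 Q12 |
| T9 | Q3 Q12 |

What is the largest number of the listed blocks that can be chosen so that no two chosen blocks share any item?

T2, T3, T8 are pairwise disjoint (T2={Q3,Q4,Q11}; T3={Q1,Q7}; T8={Q10,Q12}).
Every remaining block overlaps one of these, and no 4 of the listed blocks are pairwise disjoint, so 3 is the maximum.

3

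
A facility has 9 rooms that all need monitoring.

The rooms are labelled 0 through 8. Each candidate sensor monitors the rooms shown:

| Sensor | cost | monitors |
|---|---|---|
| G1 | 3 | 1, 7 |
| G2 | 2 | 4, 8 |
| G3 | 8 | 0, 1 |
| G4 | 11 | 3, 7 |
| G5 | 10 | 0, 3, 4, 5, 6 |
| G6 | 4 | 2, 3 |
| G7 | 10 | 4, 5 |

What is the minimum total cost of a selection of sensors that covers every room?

19

G1, G2, G5, G6 together cover every room (G1 ∪ G2 ∪ G5 ∪ G6 = {0, 1, 2, 3, 4, 5, 6, 7, 8}); total cost 3 + 2 + 10 + 4 = 19.
No covering selection has total cost below 19.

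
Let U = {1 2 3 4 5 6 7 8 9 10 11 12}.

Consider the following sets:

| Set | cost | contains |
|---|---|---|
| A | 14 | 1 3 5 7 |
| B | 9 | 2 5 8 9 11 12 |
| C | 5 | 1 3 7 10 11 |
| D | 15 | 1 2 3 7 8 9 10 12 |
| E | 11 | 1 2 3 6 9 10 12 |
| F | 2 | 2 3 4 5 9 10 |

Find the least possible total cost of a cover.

27

B, C, E, F together cover every point (B ∪ C ∪ E ∪ F = {1, 2, 3, 4, 5, 6, 7, 8, 9, 10, 11, 12}); total cost 9 + 5 + 11 + 2 = 27.
No covering selection has total cost below 27.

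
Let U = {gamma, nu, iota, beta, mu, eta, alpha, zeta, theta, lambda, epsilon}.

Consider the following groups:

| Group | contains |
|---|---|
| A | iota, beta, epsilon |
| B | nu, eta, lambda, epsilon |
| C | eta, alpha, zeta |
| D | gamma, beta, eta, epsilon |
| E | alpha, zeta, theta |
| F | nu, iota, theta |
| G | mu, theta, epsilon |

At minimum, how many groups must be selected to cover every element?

B, D, E, F, and G cover everything between them: the union {gamma, nu, iota, beta, mu, eta, alpha, zeta, theta, lambda, epsilon} is all of U.
No 4 of the 7 groups cover everything (all 35 combinations miss at least one element), so 5 is optimal.

5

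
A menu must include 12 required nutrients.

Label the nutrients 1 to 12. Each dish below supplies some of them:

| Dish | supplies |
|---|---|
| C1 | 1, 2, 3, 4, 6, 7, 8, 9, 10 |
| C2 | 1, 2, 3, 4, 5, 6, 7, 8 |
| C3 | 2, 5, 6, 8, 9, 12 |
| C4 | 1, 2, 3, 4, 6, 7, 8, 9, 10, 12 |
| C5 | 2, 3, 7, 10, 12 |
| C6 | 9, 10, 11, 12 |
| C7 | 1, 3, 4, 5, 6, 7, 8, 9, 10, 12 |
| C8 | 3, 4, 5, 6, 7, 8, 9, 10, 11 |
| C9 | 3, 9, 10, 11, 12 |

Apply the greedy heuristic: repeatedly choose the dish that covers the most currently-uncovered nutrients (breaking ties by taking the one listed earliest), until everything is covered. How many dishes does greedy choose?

Greedy: pick C4 (covers 10 new) → pick C8 (covers 2 new). Total picks: 2.

2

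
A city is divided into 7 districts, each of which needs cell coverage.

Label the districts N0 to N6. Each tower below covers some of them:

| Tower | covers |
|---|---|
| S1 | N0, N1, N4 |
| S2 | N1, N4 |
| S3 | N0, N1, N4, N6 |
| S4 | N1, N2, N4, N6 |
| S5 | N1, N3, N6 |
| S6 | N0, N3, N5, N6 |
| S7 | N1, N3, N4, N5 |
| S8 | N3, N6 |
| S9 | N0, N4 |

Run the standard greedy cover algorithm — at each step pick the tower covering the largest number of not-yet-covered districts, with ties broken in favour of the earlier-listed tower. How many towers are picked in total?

3

Greedy: pick S3 (covers 4 new) → pick S6 (covers 2 new) → pick S4 (covers 1 new). Total picks: 3.
(The true minimum cover uses only 2 towers, so greedy is not optimal here.)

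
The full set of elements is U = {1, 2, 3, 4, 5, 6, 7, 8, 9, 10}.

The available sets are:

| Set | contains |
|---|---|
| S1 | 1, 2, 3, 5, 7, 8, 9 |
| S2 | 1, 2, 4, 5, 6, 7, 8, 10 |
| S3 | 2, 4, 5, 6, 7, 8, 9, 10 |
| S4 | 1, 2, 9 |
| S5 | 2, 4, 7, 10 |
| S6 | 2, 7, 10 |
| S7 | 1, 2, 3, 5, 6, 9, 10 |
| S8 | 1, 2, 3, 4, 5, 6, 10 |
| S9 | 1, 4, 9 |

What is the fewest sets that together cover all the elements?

S1 and S8 cover everything between them: the union {1, 2, 3, 4, 5, 6, 7, 8, 9, 10} is all of U.
No single set has all 10 elements (the largest, S2, has 8), so 2 is optimal.

2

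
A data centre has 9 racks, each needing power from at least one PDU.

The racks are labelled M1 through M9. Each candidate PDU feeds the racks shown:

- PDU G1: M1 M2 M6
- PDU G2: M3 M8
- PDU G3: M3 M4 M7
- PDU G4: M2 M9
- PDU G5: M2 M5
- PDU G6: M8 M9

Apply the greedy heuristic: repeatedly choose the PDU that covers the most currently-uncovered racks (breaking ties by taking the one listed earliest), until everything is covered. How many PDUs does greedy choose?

4

Greedy: pick G1 (covers 3 new) → pick G3 (covers 3 new) → pick G6 (covers 2 new) → pick G5 (covers 1 new). Total picks: 4.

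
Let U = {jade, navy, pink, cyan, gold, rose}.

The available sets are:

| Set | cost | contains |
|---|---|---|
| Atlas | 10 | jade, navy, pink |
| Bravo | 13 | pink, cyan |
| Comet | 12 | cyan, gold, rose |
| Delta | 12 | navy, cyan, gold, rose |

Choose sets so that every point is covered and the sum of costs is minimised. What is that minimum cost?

22

Atlas, Delta together cover every point (Atlas ∪ Delta = {jade, navy, pink, cyan, gold, rose}); total cost 10 + 12 = 22.
No covering selection has total cost below 22.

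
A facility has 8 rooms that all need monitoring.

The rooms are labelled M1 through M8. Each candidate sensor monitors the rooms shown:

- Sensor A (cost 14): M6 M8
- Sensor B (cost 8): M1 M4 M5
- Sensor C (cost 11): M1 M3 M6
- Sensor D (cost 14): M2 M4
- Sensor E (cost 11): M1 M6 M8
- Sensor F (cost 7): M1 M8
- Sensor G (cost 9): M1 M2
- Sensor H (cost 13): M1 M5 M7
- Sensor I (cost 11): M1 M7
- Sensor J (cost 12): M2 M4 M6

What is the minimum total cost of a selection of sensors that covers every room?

43

C, F, H, J together cover every room (C ∪ F ∪ H ∪ J = {M1, M2, M3, M4, M5, M6, M7, M8}); total cost 11 + 7 + 13 + 12 = 43.
The greedy pick B, C, F, G, I costs 46; no covering selection beats 43.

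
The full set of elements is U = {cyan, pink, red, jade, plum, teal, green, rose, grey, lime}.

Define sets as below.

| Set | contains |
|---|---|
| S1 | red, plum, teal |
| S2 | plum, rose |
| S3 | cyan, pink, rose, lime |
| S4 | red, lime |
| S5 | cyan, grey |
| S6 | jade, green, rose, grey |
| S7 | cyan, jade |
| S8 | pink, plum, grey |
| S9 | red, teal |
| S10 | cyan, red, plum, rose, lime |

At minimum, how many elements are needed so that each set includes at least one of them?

4

The 4 elements {cyan, red, plum, grey} hit every set.
No choice of 3 elements meets every set, so 4 is the minimum.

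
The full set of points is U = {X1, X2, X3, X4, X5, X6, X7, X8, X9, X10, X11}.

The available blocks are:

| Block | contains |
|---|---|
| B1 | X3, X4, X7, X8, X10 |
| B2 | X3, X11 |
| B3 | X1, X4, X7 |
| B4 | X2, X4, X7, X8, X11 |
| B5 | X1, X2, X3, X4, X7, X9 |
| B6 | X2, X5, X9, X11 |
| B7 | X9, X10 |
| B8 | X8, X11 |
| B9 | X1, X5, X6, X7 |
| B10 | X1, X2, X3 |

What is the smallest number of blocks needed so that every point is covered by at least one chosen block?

3

B1 and B6 and B9 together: B1 ∪ B6 ∪ B9 = {X1, X2, X3, X4, X5, X6, X7, X8, X9, X10, X11} — every point is covered.
Only B9 contains X6, so B9 is forced; the remaining 7 points need at least 2 more blocks (each remaining block adds at most 4) — so at least 3 blocks are needed, and 3 is optimal.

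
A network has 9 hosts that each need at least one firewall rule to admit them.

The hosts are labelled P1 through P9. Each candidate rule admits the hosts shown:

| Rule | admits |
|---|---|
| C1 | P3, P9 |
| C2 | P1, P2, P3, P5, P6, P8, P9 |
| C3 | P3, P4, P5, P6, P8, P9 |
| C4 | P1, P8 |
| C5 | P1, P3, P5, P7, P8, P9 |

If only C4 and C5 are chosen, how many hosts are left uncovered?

Union of C4, C5 = {P1, P3, P5, P7, P8, P9}.
Not covered: P2, P4, P6 — 3 hosts.

3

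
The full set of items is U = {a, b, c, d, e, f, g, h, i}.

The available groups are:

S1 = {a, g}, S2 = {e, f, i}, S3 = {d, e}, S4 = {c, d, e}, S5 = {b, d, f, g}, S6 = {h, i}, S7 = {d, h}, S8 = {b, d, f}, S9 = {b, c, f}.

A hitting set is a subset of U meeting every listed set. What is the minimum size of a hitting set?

T = {a, d, f, h} meets every group (each contains at least one member of T), and |T| = 4.
The groups S1, S3, S6, S9 are pairwise disjoint, so any hitting set needs a separate item for each — at least 4. Hence 4 is optimal.

4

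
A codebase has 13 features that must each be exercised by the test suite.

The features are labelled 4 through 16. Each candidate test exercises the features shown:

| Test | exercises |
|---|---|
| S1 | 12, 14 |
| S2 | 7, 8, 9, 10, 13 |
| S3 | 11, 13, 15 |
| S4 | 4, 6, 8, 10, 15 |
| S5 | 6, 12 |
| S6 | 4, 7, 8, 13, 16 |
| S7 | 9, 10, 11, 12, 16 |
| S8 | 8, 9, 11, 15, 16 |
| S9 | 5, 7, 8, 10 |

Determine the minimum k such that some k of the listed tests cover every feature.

5

S1 and S3 and S4 and S7 and S9 together: S1 ∪ S3 ∪ S4 ∪ S7 ∪ S9 = {4, 5, 6, 7, 8, 9, 10, 11, 12, 13, 14, 15, 16} — every feature is covered.
No 4 of the 9 tests cover everything (all 126 combinations miss at least one feature), so 5 is optimal.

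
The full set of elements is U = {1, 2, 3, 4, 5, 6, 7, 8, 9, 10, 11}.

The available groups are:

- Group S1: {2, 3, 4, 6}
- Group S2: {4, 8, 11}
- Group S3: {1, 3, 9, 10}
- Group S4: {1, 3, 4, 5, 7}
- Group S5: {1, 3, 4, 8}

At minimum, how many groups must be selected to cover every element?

S1 and S2 and S3 and S4 together: S1 ∪ S2 ∪ S3 ∪ S4 = {1, 2, 3, 4, 5, 6, 7, 8, 9, 10, 11} — every element is covered.
Only S1 contains 2, so S1 is forced; the remaining 7 elements need at least 3 more groups (each remaining group adds at most 3) — so at least 4 groups are needed, and 4 is optimal.

4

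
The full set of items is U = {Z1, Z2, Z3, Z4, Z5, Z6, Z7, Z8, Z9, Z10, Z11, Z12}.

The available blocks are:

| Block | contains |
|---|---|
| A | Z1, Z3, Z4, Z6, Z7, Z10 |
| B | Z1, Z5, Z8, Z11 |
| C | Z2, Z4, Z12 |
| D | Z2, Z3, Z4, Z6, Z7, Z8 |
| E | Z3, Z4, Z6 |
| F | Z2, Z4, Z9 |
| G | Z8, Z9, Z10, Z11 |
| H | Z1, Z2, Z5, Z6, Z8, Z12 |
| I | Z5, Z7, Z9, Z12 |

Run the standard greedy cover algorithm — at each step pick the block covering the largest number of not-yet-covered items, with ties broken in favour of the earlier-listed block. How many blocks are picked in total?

3

Greedy: pick A (covers 6 new) → pick H (covers 4 new) → pick G (covers 2 new). Total picks: 3.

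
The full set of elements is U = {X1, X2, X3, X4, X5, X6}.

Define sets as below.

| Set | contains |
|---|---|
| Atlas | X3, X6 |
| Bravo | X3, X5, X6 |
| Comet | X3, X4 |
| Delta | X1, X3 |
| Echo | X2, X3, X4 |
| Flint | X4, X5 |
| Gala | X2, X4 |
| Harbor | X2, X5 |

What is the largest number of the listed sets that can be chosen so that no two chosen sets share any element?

2

Delta, Gala are pairwise disjoint (Delta={X1,X3}; Gala={X2,X4}).
Every remaining set overlaps one of these, and no 3 of the listed sets are pairwise disjoint, so 2 is the maximum.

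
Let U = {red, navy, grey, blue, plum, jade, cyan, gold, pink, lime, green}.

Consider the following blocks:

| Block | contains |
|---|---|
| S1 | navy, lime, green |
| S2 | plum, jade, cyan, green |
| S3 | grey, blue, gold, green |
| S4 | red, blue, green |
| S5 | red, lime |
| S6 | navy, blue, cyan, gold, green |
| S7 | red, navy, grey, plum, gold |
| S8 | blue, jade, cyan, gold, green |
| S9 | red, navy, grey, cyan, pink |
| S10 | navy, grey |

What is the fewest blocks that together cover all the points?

4

S2 and S5 and S8 and S9 together: S2 ∪ S5 ∪ S8 ∪ S9 = {red, navy, grey, blue, plum, jade, cyan, gold, pink, lime, green} — every point is covered.
No 3 of the 10 blocks cover everything (all 120 combinations miss at least one point), so 4 is optimal.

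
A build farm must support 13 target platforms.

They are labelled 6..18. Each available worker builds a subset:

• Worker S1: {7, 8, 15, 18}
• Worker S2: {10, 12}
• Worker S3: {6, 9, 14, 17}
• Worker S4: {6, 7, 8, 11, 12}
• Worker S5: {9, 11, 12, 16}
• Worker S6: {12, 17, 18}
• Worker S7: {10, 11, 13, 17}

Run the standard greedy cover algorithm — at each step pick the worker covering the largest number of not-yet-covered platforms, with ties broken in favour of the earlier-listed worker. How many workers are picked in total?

Greedy: pick S4 (covers 5 new) → pick S3 (covers 3 new) → pick S1 (covers 2 new) → pick S7 (covers 2 new) → pick S5 (covers 1 new). Total picks: 5.
(The true minimum cover uses only 4 workers, so greedy is not optimal here.)

5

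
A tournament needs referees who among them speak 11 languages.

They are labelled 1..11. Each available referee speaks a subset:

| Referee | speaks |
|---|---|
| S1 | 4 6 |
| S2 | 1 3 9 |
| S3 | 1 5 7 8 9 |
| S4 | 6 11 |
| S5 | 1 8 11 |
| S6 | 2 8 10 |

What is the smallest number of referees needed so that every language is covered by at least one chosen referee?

5

S1 and S2 and S3 and S5 and S6 together: S1 ∪ S2 ∪ S3 ∪ S5 ∪ S6 = {1, 2, 3, 4, 5, 6, 7, 8, 9, 10, 11} — every language is covered.
No 4 of the 6 referees cover everything (all 15 combinations miss at least one language), so 5 is optimal.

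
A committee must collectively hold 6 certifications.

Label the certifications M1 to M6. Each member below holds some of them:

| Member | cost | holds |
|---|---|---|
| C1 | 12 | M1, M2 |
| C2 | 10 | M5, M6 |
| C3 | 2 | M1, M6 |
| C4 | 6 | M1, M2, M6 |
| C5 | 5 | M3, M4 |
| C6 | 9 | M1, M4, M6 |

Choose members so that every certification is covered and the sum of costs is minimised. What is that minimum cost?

C2, C4, C5 together cover every certification (C2 ∪ C4 ∪ C5 = {M1, M2, M3, M4, M5, M6}); total cost 10 + 6 + 5 = 21.
The greedy pick C3, C5, C4, C2 costs 23; no covering selection beats 21.

21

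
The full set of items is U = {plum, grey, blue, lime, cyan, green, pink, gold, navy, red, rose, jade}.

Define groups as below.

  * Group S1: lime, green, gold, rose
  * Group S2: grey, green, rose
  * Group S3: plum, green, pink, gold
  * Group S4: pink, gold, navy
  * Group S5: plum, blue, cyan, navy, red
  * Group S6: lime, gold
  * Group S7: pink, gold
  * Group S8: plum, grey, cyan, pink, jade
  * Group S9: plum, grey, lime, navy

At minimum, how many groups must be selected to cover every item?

Take {S1, S5, S8}. Their union is {plum, grey, blue, lime, cyan, green, pink, gold, navy, red, rose, jade}, which is all 12 items.
Each group has at most 5 items, and 2·5 = 10 < 12 — so at least 3 groups are needed, and 3 is optimal.

3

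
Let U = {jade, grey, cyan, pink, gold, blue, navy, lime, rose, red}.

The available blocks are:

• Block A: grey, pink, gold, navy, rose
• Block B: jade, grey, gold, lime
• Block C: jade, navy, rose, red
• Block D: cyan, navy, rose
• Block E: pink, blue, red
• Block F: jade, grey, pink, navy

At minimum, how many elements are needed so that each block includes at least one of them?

Take H = {grey, pink, navy}. Each listed block contains at least one of these, so H is a hitting set of size 3.
The blocks B, D, E are pairwise disjoint, so any hitting set needs a separate element for each — at least 3. Hence 3 is optimal.

3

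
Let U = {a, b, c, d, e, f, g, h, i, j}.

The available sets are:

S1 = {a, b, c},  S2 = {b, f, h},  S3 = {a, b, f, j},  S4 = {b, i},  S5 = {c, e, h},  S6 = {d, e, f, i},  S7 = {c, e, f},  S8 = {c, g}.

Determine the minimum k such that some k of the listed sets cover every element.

S3, S5, S6, and S8 cover everything between them: the union {a, b, c, d, e, f, g, h, i, j} is all of U.
No 3 of the 8 sets cover everything (all 56 combinations miss at least one element), so 4 is optimal.

4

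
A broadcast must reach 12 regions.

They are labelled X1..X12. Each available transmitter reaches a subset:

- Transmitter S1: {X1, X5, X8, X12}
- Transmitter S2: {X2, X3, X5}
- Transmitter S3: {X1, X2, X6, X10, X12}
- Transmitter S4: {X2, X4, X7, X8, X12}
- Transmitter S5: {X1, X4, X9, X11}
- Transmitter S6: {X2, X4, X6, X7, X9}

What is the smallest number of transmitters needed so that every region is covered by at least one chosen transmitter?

4

Take {S2, S3, S4, S5}. Their union is {X1, X2, X3, X4, X5, X6, X7, X8, X9, X10, X11, X12}, which is all 12 regions.
Only S2 contains X3, so S2 is forced; the remaining 9 regions need at least 3 more transmitters (each remaining transmitter adds at most 4) — so at least 4 transmitters are needed, and 4 is optimal.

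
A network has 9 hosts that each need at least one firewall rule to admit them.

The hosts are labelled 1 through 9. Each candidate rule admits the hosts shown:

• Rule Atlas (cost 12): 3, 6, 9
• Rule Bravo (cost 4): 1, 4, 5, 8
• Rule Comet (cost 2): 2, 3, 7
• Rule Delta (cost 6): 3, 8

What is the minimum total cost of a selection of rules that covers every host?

Atlas, Bravo, Comet together cover every host (Atlas ∪ Bravo ∪ Comet = {1, 2, 3, 4, 5, 6, 7, 8, 9}); total cost 12 + 4 + 2 = 18.
No covering selection has total cost below 18.

18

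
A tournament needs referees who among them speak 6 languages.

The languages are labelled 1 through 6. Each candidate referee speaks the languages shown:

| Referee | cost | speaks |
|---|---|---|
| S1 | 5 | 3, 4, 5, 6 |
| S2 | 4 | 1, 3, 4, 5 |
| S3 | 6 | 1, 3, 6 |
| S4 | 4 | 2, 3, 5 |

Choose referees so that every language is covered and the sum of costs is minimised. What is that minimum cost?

S1, S2, S4 together cover every language (S1 ∪ S2 ∪ S4 = {1, 2, 3, 4, 5, 6}); total cost 5 + 4 + 4 = 13.
No covering selection has total cost below 13.

13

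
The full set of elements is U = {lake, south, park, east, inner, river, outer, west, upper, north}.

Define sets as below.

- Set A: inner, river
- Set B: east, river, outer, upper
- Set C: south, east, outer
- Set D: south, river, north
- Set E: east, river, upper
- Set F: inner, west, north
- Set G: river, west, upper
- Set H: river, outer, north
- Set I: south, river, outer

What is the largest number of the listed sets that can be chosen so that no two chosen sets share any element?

B, F are pairwise disjoint (B={east,river,outer,upper}; F={inner,west,north}).
Every remaining set overlaps one of these, and no 3 of the listed sets are pairwise disjoint, so 2 is the maximum.

2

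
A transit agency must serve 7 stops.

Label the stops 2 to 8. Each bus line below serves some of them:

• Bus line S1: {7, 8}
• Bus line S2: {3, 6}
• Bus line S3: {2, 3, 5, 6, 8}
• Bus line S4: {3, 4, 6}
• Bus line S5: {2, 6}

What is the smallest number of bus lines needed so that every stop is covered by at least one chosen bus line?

Take {S1, S3, S4}. Their union is {2, 3, 4, 5, 6, 7, 8}, which is all 7 stops.
Only S4 contains 4, so S4 is forced; the remaining 4 stops need at least 2 more bus lines (each remaining bus line adds at most 3) — so at least 3 bus lines are needed, and 3 is optimal.

3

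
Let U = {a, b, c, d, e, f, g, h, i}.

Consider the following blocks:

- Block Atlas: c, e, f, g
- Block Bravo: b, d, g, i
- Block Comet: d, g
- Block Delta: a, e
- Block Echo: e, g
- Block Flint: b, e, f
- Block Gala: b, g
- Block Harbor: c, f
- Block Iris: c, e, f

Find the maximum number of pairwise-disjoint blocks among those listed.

Delta, Gala, Harbor are pairwise disjoint (Delta={a,e}; Gala={b,g}; Harbor={c,f}).
Every remaining block overlaps one of these, and no 4 of the listed blocks are pairwise disjoint, so 3 is the maximum.

3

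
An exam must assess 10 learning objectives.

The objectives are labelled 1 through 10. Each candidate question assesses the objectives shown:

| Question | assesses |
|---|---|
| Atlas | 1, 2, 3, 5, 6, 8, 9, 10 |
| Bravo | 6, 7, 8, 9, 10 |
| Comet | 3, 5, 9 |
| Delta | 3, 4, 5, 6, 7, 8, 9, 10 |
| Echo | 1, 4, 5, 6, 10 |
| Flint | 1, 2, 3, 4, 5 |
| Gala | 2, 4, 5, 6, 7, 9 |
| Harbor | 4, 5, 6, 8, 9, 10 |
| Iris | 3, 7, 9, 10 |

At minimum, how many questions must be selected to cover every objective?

Atlas and Gala together: Atlas ∪ Gala = {1, 2, 3, 4, 5, 6, 7, 8, 9, 10} — every objective is covered.
No single question has all 10 objectives (the largest, Atlas, has 8), so 2 is optimal.

2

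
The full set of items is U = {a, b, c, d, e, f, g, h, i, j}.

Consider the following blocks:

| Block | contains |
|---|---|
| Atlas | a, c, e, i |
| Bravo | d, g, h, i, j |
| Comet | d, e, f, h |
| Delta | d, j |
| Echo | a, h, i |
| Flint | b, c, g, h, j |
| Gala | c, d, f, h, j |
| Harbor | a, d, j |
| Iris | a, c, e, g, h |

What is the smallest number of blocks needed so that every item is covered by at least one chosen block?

Take {Atlas, Comet, Flint}. Their union is {a, b, c, d, e, f, g, h, i, j}, which is all 10 items.
Only Flint contains b, so Flint is forced; the remaining 5 items need at least 2 more blocks (each remaining block adds at most 3) — so at least 3 blocks are needed, and 3 is optimal.

3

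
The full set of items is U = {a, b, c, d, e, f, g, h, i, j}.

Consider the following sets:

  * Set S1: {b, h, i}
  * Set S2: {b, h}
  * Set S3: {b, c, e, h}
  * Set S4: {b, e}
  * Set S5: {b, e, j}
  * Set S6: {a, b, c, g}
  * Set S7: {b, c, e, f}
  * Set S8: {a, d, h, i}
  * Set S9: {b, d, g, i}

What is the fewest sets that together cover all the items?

S5 and S7 and S8 and S9 together: S5 ∪ S7 ∪ S8 ∪ S9 = {a, b, c, d, e, f, g, h, i, j} — every item is covered.
No 3 of the 9 sets cover everything (all 84 combinations miss at least one item), so 4 is optimal.

4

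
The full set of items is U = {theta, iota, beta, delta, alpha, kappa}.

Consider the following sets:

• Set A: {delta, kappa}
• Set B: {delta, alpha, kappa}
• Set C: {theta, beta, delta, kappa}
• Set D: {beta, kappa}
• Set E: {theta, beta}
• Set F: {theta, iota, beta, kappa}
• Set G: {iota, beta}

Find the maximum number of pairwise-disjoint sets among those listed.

B, E are pairwise disjoint (B={delta,alpha,kappa}; E={theta,beta}).
Every remaining set overlaps one of these, and no 3 of the listed sets are pairwise disjoint, so 2 is the maximum.

2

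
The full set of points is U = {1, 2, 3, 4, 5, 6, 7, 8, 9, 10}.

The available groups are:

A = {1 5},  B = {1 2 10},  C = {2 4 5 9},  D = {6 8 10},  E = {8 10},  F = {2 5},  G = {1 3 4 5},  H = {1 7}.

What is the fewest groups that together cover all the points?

4

C and D and G and H together: C ∪ D ∪ G ∪ H = {1, 2, 3, 4, 5, 6, 7, 8, 9, 10} — every point is covered.
No 3 of the 8 groups cover everything (all 56 combinations miss at least one point), so 4 is optimal.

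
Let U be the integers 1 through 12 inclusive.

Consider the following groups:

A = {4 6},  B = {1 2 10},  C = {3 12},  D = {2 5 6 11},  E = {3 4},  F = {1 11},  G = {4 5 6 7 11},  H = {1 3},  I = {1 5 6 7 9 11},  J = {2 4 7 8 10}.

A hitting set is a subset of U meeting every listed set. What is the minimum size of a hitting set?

The 4 items {3, 4, 10, 11} hit every group.
No choice of 3 items meets every group, so 4 is the minimum.

4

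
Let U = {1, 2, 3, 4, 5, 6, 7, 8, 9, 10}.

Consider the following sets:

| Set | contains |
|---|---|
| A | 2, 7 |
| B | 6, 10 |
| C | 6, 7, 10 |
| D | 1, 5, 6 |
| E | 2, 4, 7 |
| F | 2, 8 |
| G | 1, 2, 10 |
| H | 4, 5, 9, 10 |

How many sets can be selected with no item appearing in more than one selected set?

2

B, E are pairwise disjoint (B={6,10}; E={2,4,7}).
Every remaining set overlaps one of these, and no 3 of the listed sets are pairwise disjoint, so 2 is the maximum.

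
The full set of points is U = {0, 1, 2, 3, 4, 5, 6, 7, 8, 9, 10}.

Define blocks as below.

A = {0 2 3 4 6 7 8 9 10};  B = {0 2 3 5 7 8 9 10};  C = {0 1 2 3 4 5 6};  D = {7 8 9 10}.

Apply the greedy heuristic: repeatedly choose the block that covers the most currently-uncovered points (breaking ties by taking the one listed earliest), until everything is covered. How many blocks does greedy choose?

Greedy: pick A (covers 9 new) → pick C (covers 2 new). Total picks: 2.

2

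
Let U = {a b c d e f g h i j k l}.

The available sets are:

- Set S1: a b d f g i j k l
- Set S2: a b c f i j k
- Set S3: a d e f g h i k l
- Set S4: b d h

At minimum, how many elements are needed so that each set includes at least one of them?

The 2 elements {d, k} hit every set.
No single element lies in every set, so at least 2 are needed and 2 is optimal.

2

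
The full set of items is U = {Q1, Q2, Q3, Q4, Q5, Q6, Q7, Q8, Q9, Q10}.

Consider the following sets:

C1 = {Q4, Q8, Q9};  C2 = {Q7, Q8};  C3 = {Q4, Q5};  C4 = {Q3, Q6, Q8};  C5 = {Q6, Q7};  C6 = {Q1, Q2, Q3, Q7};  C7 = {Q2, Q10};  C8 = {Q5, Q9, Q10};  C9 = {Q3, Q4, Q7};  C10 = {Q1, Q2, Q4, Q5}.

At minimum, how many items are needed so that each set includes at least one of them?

The 4 items {Q5, Q7, Q8, Q10} hit every set.
No choice of 3 items meets every set, so 4 is the minimum.

4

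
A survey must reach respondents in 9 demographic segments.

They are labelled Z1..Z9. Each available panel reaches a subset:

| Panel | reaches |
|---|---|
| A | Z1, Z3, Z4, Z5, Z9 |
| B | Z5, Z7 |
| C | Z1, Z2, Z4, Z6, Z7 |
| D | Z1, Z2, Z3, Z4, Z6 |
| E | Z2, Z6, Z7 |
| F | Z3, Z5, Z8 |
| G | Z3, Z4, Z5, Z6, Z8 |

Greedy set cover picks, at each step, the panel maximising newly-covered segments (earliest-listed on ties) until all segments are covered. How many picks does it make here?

Greedy: pick A (covers 5 new) → pick C (covers 3 new) → pick F (covers 1 new). Total picks: 3.

3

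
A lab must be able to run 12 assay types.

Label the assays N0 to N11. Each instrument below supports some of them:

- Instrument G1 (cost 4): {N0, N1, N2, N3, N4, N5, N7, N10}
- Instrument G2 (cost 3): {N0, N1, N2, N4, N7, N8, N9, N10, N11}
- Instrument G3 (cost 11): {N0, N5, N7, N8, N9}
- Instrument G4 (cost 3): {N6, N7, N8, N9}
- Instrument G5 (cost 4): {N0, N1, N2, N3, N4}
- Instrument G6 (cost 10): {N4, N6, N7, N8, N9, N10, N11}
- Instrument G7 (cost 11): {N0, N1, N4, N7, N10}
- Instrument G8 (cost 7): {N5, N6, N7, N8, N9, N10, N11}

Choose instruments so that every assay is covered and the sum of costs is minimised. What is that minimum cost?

G1, G2, G4 together cover every assay (G1 ∪ G2 ∪ G4 = {N0, N1, N2, N3, N4, N5, N6, N7, N8, N9, N10, N11}); total cost 4 + 3 + 3 = 10.
No covering selection has total cost below 10.

10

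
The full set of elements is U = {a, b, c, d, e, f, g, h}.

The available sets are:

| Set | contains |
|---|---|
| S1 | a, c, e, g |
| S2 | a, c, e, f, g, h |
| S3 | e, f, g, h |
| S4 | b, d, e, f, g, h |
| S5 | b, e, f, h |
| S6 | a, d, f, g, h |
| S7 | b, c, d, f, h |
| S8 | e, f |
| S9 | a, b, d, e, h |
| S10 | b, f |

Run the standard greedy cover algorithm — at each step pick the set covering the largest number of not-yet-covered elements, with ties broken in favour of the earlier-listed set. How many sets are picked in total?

Greedy: pick S2 (covers 6 new) → pick S4 (covers 2 new). Total picks: 2.

2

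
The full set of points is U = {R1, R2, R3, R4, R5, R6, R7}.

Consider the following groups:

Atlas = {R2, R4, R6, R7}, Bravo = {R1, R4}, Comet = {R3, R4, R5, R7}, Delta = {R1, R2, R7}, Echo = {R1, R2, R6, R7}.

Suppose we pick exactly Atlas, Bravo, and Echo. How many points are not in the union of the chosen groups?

2

Union of Atlas, Bravo, Echo = {R1, R2, R4, R6, R7}.
Not covered: R3, R5 — 2 points.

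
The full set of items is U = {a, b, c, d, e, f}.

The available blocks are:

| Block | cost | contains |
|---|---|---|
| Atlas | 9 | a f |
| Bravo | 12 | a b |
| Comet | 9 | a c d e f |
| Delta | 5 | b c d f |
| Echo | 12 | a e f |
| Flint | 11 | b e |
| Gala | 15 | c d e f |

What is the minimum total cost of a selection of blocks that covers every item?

14

Comet, Delta together cover every item (Comet ∪ Delta = {a, b, c, d, e, f}); total cost 9 + 5 = 14.
No covering selection has total cost below 14.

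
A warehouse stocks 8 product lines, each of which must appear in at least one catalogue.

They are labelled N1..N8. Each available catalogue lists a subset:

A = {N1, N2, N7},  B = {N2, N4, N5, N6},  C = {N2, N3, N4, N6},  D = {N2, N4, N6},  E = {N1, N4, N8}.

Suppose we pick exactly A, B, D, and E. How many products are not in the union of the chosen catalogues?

Union of A, B, D, E = {N1, N2, N4, N5, N6, N7, N8}.
Not covered: N3 — 1 product.

1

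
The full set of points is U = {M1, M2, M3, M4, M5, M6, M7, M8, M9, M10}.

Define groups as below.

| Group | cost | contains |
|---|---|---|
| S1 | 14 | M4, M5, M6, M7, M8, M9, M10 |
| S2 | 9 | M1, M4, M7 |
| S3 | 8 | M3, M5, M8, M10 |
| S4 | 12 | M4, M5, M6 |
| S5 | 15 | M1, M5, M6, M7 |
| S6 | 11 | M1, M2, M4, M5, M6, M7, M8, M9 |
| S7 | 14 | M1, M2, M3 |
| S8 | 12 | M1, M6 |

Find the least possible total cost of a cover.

19

S3, S6 together cover every point (S3 ∪ S6 = {M1, M2, M3, M4, M5, M6, M7, M8, M9, M10}); total cost 8 + 11 = 19.
No covering selection has total cost below 19.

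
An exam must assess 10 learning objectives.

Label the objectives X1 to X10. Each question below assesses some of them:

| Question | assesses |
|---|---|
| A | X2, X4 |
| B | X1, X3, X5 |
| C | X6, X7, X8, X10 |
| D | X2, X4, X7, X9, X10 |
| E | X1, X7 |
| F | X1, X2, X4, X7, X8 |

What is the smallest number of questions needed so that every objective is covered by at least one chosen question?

B and C and D together: B ∪ C ∪ D = {X1, X2, X3, X4, X5, X6, X7, X8, X9, X10} — every objective is covered.
Only B contains X3, so B is forced; the remaining 7 objectives need at least 2 more questions (each remaining question adds at most 5) — so at least 3 questions are needed, and 3 is optimal.

3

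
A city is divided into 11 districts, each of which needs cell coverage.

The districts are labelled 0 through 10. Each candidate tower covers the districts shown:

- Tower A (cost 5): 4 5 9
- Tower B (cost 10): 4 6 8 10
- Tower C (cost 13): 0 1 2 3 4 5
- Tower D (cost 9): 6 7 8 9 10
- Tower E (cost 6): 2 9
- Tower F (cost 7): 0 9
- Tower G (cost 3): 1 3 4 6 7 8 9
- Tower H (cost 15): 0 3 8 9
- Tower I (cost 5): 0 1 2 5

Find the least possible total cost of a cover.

D, G, I together cover every district (D ∪ G ∪ I = {0, 1, 2, 3, 4, 5, 6, 7, 8, 9, 10}); total cost 9 + 3 + 5 = 17.
No covering selection has total cost below 17.

17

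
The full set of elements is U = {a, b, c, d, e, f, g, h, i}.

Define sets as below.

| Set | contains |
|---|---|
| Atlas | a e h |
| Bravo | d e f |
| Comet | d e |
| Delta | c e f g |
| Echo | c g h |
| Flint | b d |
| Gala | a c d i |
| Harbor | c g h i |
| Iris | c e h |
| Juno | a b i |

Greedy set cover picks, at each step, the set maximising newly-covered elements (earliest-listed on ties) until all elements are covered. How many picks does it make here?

4

Greedy: pick Delta (covers 4 new) → pick Gala (covers 3 new) → pick Atlas (covers 1 new) → pick Flint (covers 1 new). Total picks: 4.
(The true minimum cover uses only 3 sets, so greedy is not optimal here.)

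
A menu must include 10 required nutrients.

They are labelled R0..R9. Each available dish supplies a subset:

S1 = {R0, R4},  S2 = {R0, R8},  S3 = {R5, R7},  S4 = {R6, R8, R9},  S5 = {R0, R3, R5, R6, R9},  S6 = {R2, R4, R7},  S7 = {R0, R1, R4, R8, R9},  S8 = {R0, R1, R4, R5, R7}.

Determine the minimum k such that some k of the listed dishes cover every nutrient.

3

Take {S5, S6, S7}. Their union is {R0, R1, R2, R3, R4, R5, R6, R7, R8, R9}, which is all 10 nutrients.
Only S6 contains R2, so S6 is forced; the remaining 7 nutrients need at least 2 more dishes (each remaining dish adds at most 5) — so at least 3 dishes are needed, and 3 is optimal.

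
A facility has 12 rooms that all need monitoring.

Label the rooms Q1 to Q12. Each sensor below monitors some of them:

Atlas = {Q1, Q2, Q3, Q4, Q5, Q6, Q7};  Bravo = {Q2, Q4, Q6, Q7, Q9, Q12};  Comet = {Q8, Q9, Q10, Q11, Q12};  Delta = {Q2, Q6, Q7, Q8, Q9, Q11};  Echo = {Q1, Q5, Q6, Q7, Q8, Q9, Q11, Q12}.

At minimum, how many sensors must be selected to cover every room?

2

Take {Atlas, Comet}. Their union is {Q1, Q2, Q3, Q4, Q5, Q6, Q7, Q8, Q9, Q10, Q11, Q12}, which is all 12 rooms.
No single sensor has all 12 rooms (the largest, Echo, has 8), so 2 is optimal.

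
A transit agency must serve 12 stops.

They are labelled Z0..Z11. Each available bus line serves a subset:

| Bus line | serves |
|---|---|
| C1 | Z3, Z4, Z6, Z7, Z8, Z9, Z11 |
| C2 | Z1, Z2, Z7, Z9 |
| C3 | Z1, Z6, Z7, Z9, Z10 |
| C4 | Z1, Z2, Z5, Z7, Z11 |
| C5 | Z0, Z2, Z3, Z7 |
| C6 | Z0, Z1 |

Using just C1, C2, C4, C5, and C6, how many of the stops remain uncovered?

Union of C1, C2, C4, C5, C6 = {Z0, Z1, Z2, Z3, Z4, Z5, Z6, Z7, Z8, Z9, Z11}.
Not covered: Z10 — 1 stop.

1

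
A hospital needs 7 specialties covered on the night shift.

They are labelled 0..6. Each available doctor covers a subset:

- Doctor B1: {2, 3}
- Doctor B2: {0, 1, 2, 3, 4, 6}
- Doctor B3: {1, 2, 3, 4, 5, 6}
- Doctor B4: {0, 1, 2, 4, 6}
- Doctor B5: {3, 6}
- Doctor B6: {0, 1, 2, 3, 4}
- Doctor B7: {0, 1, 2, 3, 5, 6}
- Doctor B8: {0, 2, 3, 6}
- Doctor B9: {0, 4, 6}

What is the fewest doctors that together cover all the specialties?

B3 and B9 together: B3 ∪ B9 = {0, 1, 2, 3, 4, 5, 6} — every specialty is covered.
No single doctor has all 7 specialties (the largest, B2, has 6), so 2 is optimal.

2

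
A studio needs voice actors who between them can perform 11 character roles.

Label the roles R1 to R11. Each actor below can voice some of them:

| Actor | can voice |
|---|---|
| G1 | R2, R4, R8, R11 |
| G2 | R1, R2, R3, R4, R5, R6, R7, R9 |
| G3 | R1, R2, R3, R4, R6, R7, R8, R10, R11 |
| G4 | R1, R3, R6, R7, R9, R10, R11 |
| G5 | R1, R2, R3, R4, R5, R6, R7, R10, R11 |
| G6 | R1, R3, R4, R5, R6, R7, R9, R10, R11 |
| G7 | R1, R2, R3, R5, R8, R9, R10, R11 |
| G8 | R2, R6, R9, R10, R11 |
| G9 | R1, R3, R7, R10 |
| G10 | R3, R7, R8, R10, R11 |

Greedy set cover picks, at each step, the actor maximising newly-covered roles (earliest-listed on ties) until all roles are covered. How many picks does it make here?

2

Greedy: pick G3 (covers 9 new) → pick G2 (covers 2 new). Total picks: 2.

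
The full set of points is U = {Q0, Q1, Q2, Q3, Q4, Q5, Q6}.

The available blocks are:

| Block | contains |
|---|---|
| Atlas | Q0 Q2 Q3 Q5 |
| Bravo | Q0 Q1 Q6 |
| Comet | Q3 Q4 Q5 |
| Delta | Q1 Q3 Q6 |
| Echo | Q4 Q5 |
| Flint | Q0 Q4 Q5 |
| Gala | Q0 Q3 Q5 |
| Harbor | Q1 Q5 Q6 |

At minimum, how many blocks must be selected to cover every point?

Take {Atlas, Bravo, Echo}. Their union is {Q0, Q1, Q2, Q3, Q4, Q5, Q6}, which is all 7 points.
Only Atlas contains Q2, so Atlas is forced; the remaining 3 points need at least 2 more blocks (each remaining block adds at most 2) — so at least 3 blocks are needed, and 3 is optimal.

3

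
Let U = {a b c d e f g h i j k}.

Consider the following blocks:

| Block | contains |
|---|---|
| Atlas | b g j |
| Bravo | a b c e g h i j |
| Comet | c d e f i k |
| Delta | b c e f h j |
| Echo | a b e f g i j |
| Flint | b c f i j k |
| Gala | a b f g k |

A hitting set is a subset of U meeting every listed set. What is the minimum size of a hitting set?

2

Take T = {b, k}. Each listed block contains at least one of these, so T is a hitting set of size 2.
The blocks Atlas, Comet are pairwise disjoint, so any hitting set needs a separate element for each — at least 2. Hence 2 is optimal.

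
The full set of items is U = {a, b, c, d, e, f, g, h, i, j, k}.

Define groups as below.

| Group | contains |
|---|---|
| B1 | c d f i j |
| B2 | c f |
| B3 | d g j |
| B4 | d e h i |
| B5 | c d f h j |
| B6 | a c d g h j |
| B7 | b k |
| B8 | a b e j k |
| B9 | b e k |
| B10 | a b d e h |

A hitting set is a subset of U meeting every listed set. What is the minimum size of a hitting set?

3

The 3 items {b, c, d} hit every group.
The groups B2, B3, B9 are pairwise disjoint, so any hitting set needs a separate item for each — at least 3. Hence 3 is optimal.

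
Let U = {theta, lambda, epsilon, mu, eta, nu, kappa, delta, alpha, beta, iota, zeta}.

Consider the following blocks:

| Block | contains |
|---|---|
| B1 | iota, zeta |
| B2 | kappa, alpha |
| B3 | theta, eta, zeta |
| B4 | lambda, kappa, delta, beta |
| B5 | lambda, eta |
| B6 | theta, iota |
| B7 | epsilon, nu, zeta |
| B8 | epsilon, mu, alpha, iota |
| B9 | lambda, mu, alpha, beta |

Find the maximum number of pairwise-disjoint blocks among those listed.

B2, B5, B6, B7 are pairwise disjoint (B2={kappa,alpha}; B5={lambda,eta}; B6={theta,iota}; B7={epsilon,nu,zeta}).
Every remaining block overlaps one of these, and no 5 of the listed blocks are pairwise disjoint, so 4 is the maximum.

4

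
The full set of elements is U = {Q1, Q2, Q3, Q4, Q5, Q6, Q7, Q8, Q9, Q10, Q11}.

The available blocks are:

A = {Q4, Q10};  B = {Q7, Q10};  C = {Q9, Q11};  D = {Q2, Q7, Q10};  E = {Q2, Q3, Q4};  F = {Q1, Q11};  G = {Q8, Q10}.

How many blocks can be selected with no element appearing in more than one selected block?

3

B, C, E are pairwise disjoint (B={Q7,Q10}; C={Q9,Q11}; E={Q2,Q3,Q4}).
Every remaining block overlaps one of these, and no 4 of the listed blocks are pairwise disjoint, so 3 is the maximum.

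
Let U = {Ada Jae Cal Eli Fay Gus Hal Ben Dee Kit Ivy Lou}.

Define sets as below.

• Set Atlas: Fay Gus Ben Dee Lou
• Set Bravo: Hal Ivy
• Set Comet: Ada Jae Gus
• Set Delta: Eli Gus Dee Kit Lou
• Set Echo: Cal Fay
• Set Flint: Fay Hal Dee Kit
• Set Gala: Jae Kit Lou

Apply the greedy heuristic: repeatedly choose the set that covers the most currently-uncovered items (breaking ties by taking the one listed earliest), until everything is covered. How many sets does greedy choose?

5

Greedy: pick Atlas (covers 5 new) → pick Bravo (covers 2 new) → pick Comet (covers 2 new) → pick Delta (covers 2 new) → pick Echo (covers 1 new). Total picks: 5.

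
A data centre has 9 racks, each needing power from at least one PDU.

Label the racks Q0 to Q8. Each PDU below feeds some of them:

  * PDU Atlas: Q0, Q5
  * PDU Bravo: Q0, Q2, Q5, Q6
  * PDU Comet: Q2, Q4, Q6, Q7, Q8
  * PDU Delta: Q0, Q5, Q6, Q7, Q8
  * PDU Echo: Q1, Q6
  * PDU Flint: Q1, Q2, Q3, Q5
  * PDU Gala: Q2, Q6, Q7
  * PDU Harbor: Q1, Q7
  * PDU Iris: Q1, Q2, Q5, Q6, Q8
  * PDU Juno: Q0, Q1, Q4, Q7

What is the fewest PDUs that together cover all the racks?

Atlas and Comet and Flint together: Atlas ∪ Comet ∪ Flint = {Q0, Q1, Q2, Q3, Q4, Q5, Q6, Q7, Q8} — every rack is covered.
Only Flint contains Q3, so Flint is forced; the remaining 5 racks need at least 2 more PDUs (each remaining PDU adds at most 4) — so at least 3 PDUs are needed, and 3 is optimal.

3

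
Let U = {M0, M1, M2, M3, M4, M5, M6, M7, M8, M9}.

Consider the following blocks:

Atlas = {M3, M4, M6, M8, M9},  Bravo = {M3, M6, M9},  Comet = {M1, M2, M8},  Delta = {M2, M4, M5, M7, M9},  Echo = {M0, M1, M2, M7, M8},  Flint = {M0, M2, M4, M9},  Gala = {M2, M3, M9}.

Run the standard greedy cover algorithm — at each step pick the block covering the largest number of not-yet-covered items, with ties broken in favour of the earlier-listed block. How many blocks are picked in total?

Greedy: pick Atlas (covers 5 new) → pick Echo (covers 4 new) → pick Delta (covers 1 new). Total picks: 3.

3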